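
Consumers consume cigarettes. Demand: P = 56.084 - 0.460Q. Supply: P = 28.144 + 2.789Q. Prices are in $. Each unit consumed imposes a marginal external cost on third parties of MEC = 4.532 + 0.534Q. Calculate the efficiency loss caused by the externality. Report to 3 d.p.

Market equilibrium (private): 28.144 + 2.789Q = 56.084 - 0.460Q → Q_m = 8.5996.
Social marginal benefit = demand − MEC = 51.552 - 0.994Q.
Set SMB = MC: 51.552 - 0.994Q = 28.144 + 2.789Q → Q* = 6.1877.
Height of the DWL triangle at Q_m is MC(Q_m) − SMB(Q_m) = MEC(Q_m) = 9.1242.
DWL = ½ × 2.4119 × 9.1242 = 11.0033.

DWL = $11.003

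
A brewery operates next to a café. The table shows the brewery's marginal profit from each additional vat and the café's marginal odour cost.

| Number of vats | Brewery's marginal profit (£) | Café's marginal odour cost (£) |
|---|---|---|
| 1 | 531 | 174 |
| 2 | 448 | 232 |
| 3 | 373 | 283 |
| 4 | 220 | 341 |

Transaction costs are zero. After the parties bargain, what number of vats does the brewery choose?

3

Bargaining reaches the level where marginal profit last exceeds marginal odour cost.
That holds through level 3 (373 ≥ 283) but not at 4 (220 < 341).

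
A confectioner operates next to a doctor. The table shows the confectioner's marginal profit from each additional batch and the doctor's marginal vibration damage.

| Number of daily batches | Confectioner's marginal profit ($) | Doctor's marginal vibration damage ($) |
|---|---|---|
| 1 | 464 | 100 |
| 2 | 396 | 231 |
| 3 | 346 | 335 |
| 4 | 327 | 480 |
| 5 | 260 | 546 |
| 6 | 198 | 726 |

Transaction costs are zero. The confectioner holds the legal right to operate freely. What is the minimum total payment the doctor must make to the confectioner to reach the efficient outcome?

$785

Left alone the confectioner would choose level 6 (marginal profit stays positive).
Efficient level: k* = 3 (marginal profit ≥ marginal vibration damage through 3).
The doctor must at least cover the confectioner's forgone profit from cutting 6→3: 327 + 260 + 198 = 785.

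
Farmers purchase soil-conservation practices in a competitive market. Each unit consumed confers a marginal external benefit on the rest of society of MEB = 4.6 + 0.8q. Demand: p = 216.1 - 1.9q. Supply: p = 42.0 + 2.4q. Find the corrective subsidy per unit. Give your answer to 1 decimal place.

Social marginal benefit = demand + MEB = 220.7 - 1.1q.
Set SMB = MC: 220.7 - 1.1q = 42.0 + 2.4q → q* = 51.0571.
The Pigouvian subsidy equals MEB at q*: 4.6 + 0.8×51.0571 = 45.4457.

subsidy = 45.4 per unit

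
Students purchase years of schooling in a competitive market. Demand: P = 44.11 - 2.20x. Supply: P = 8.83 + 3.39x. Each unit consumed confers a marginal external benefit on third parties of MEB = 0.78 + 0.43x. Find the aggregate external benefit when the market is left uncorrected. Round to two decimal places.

Market equilibrium (private): 8.83 + 3.39x = 44.11 - 2.20x → x_m = 6.3113.
Total external benefit = ∫₀^{x_m} (0.78 + 0.43x) dx = 0.78×6.3113 + ½×0.43×6.3113² = 13.4868.

13.49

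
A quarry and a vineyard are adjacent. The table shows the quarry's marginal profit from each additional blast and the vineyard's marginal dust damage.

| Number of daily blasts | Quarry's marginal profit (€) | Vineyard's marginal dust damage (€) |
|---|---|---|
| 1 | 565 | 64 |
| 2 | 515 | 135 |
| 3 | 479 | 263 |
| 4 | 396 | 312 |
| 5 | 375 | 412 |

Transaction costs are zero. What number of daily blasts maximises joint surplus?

4

Bargaining reaches the level where marginal profit last exceeds marginal dust damage.
That holds through level 4 (396 ≥ 312) but not at 5 (375 < 412).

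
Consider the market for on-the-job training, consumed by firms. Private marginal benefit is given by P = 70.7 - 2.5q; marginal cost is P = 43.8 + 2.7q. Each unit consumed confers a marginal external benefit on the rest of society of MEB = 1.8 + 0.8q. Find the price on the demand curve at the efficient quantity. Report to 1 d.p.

P = 54.4

Social marginal benefit = demand + MEB = 72.5 - 1.7q.
Set SMB = MC: 72.5 - 1.7q = 43.8 + 2.7q → q* = 6.5227.
Consumer price on the demand curve at q*: 70.7 − 2.5×6.5227 = 54.3933.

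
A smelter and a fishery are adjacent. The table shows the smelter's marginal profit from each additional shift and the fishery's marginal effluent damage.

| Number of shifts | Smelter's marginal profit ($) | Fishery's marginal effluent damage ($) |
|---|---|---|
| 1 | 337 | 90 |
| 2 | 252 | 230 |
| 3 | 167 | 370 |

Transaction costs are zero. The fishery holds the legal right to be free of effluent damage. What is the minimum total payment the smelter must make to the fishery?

$320

Efficient level: marginal profit ≥ marginal effluent damage through level 2, so k* = 2.
With the fishery holding the right, the smelter must at least compensate total damage at k*: 90 + 230 = 320.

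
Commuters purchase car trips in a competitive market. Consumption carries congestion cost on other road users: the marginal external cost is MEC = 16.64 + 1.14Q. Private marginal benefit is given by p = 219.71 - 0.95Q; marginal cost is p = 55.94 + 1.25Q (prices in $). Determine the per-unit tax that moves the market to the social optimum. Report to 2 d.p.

Social marginal benefit = demand − MEC = 203.07 - 2.09Q.
Set SMB = MC: 203.07 - 2.09Q = 55.94 + 1.25Q → Q* = 44.0509.
The Pigouvian tax equals MEC at Q*: 16.64 + 1.14×44.0509 = 66.8580.

tax = $66.86 per unit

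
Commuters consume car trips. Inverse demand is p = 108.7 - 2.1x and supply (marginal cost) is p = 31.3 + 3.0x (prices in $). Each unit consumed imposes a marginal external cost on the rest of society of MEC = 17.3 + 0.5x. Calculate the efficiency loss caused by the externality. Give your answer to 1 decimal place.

Market equilibrium (private): 31.3 + 3.0x = 108.7 - 2.1x → x_m = 15.1765.
Social marginal benefit = demand − MEC = 91.4 - 2.6x.
Set SMB = MC: 91.4 - 2.6x = 31.3 + 3.0x → x* = 10.7321.
Between x* and x_m the wedge MC − SMB runs linearly from 0 to MEC(x_m), so the loss is a triangle.
DWL = ½ × 4.4444 × 24.8882 = 55.3066.

DWL = $55.3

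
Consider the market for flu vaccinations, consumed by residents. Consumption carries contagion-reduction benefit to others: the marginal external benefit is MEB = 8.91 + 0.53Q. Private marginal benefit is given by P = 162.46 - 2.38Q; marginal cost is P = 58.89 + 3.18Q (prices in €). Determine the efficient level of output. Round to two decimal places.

Q* = 22.36

Social marginal benefit = demand + MEB = 171.37 - 1.85Q.
Set SMB = MC: 171.37 - 1.85Q = 58.89 + 3.18Q → Q* = 22.3618.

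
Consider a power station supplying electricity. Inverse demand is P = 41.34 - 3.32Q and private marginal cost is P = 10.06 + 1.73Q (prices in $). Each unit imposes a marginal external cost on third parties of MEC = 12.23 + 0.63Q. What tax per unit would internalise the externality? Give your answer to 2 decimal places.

tax = $14.34 per unit

Social marginal cost = private MC + MEC = 22.29 + 2.36Q.
Set SMC = demand: 22.29 + 2.36Q = 41.34 - 3.32Q → Q* = 3.3539.
The Pigouvian tax equals MEC at Q*: 12.23 + 0.63×3.3539 = 14.3430.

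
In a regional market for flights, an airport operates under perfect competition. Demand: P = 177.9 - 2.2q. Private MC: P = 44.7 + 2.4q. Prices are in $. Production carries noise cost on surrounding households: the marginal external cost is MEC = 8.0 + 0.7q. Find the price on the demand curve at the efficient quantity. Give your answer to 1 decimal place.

P = $125.9

Social marginal cost = private MC + MEC = 52.7 + 3.1q.
Set SMC = demand: 52.7 + 3.1q = 177.9 - 2.2q → q* = 23.6226.
Consumer price on the demand curve at q*: 177.9 − 2.2×23.6226 = 125.9303.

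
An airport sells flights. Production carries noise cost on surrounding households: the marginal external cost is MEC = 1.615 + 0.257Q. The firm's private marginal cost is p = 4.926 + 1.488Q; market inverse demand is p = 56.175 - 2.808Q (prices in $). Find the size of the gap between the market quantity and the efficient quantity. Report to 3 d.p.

Market equilibrium (private): 4.926 + 1.488Q = 56.175 - 2.808Q → Q_m = 11.9295.
Social marginal cost = private MC + MEC = 6.541 + 1.745Q.
Set SMC = demand: 6.541 + 1.745Q = 56.175 - 2.808Q → Q* = 10.9014.
Gap = |11.9295 − 10.9014| = 1.0281.

1.028 units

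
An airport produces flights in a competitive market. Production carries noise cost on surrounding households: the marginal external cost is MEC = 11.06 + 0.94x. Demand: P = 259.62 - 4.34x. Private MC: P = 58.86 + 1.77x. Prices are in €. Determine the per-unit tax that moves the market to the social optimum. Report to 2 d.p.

tax = €36.35 per unit

Social marginal cost = private MC + MEC = 69.92 + 2.71x.
Set SMC = demand: 69.92 + 2.71x = 259.62 - 4.34x → x* = 26.9078.
The Pigouvian tax equals MEC at x*: 11.06 + 0.94×26.9078 = 36.3533.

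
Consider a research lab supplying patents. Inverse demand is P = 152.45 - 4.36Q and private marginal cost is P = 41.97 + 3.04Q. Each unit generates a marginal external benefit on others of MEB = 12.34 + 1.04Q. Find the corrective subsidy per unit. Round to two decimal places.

subsidy = 32.42 per unit

Social marginal cost = private MC − MEB = 29.63 + 2.00Q.
Set SMC = demand: 29.63 + 2.00Q = 152.45 - 4.36Q → Q* = 19.3113.
The Pigouvian subsidy equals MEB at Q*: 12.34 + 1.04×19.3113 = 32.4238.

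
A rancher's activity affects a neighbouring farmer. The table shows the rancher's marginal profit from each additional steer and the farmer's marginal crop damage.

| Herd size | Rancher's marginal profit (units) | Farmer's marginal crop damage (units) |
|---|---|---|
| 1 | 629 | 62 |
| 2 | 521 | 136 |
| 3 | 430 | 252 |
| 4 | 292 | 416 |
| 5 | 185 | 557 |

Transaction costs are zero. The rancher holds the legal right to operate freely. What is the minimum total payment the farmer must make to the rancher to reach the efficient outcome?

Left alone the rancher would choose level 5 (marginal profit stays positive).
Efficient level: k* = 3 (marginal profit ≥ marginal crop damage through 3).
The farmer must at least cover the rancher's forgone profit from cutting 5→3: 292 + 185 = 477.

477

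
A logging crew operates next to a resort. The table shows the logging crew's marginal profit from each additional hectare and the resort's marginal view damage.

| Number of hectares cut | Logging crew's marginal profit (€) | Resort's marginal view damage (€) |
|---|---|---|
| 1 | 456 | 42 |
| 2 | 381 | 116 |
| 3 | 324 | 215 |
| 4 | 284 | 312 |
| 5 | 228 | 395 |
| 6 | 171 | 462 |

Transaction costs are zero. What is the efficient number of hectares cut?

3

Bargaining reaches the level where marginal profit last exceeds marginal view damage.
That holds through level 3 (324 ≥ 215) but not at 4 (284 < 312).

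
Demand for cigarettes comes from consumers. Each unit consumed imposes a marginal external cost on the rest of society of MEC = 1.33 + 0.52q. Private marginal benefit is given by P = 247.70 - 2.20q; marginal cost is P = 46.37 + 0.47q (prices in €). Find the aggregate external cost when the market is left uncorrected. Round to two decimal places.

€1578.61

Market equilibrium (private): 46.37 + 0.47q = 247.70 - 2.20q → q_m = 75.4045.
Total external cost = ∫₀^{q_m} (1.33 + 0.52q) dq = 1.33×75.4045 + ½×0.52×75.4045² = 1578.6060.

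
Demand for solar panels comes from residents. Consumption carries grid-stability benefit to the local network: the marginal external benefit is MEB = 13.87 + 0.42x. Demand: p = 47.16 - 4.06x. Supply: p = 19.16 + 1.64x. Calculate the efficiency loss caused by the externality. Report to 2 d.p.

DWL = 24.04

Market equilibrium (private): 19.16 + 1.64x = 47.16 - 4.06x → x_m = 4.9123.
Social marginal benefit = demand + MEB = 61.03 - 3.64x.
Set SMB = MC: 61.03 - 3.64x = 19.16 + 1.64x → x* = 7.9299.
Height of the DWL triangle at x_m is SMB(x_m) − MC(x_m) = MEB(x_m) = 15.9332.
DWL = ½ × 3.0176 × 15.9332 = 24.0400.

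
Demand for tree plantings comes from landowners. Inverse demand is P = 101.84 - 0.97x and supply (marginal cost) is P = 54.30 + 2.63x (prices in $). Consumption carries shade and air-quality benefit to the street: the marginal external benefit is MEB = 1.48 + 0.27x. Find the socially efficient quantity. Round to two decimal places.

x* = 14.72

Social marginal benefit = demand + MEB = 103.32 - 0.70x.
Set SMB = MC: 103.32 - 0.70x = 54.30 + 2.63x → x* = 14.7207.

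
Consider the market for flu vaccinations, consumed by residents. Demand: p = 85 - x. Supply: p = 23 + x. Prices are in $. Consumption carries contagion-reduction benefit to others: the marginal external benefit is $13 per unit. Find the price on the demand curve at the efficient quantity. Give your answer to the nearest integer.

P = $48

Social marginal benefit = demand + MEB = 98 - x.
Set SMB = MC: 98 - x = 23 + x → x* = 37.5000.
Consumer price on the demand curve at x*: 85 − 1×37.5000 = 47.5000.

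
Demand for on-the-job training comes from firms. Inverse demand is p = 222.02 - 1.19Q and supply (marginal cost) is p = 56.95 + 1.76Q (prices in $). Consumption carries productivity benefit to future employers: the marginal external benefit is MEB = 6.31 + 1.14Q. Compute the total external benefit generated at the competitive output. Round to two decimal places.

Market equilibrium (private): 56.95 + 1.76Q = 222.02 - 1.19Q → Q_m = 55.9559.
Total external benefit = ∫₀^{Q_m} (6.31 + 1.14Q) dQ = 6.31×55.9559 + ½×1.14×55.9559² = 2137.7875.

$2137.79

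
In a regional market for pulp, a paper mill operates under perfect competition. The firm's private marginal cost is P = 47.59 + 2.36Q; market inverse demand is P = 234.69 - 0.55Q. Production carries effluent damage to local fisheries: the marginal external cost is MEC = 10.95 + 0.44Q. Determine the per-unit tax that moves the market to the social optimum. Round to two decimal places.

tax = 34.09 per unit

Social marginal cost = private MC + MEC = 58.54 + 2.80Q.
Set SMC = demand: 58.54 + 2.80Q = 234.69 - 0.55Q → Q* = 52.5821.
The Pigouvian tax equals MEC at Q*: 10.95 + 0.44×52.5821 = 34.0861.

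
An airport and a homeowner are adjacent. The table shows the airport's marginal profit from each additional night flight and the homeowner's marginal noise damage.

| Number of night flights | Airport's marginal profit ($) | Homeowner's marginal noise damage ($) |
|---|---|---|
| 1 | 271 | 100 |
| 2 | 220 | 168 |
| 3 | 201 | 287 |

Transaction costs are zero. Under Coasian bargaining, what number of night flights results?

2

Bargaining reaches the level where marginal profit last exceeds marginal noise damage.
That holds through level 2 (220 ≥ 168) but not at 3 (201 < 287).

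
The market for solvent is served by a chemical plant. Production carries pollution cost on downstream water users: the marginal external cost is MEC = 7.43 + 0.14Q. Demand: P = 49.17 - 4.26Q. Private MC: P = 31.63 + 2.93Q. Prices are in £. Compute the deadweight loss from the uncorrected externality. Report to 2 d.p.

DWL = £4.12

Market equilibrium (private): 31.63 + 2.93Q = 49.17 - 4.26Q → Q_m = 2.4395.
Social marginal cost = private MC + MEC = 39.06 + 3.07Q.
Set SMC = demand: 39.06 + 3.07Q = 49.17 - 4.26Q → Q* = 1.3793.
Height of the DWL triangle at Q_m is SMC(Q_m) − demand(Q_m) = MEC(Q_m) = 7.7715.
DWL = ½ × 1.0602 × 7.7715 = 4.1197.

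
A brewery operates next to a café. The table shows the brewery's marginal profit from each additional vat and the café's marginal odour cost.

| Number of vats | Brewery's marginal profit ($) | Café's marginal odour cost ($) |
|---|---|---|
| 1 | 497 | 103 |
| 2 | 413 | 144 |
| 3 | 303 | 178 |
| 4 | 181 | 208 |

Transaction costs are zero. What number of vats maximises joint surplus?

3

Bargaining reaches the level where marginal profit last exceeds marginal odour cost.
That holds through level 3 (303 ≥ 178) but not at 4 (181 < 208).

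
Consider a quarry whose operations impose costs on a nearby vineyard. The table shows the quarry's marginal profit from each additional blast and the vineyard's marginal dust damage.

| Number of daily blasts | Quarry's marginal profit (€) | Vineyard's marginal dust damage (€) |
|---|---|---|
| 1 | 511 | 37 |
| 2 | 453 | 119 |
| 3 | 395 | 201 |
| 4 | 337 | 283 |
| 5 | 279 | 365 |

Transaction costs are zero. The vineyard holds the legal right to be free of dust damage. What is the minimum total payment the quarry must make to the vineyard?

€640

Efficient level: marginal profit ≥ marginal dust damage through level 4, so k* = 4.
With the vineyard holding the right, the quarry must at least compensate total damage at k*: 37 + 119 + 201 + 283 = 640.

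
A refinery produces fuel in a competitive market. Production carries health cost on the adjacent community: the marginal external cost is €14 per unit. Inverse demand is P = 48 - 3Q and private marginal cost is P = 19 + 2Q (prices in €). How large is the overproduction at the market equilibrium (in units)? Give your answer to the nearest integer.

Market equilibrium (private): 19 + 2Q = 48 - 3Q → Q_m = 5.8000.
Social marginal cost = private MC + MEC = 33 + 2Q.
Set SMC = demand: 33 + 2Q = 48 - 3Q → Q* = 3.0000.
Gap = |5.8000 − 3.0000| = 2.8000.

3 units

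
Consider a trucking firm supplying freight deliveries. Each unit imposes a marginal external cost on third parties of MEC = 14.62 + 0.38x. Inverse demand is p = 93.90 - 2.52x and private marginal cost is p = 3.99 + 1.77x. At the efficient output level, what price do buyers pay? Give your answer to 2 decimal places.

Social marginal cost = private MC + MEC = 18.61 + 2.15x.
Set SMC = demand: 18.61 + 2.15x = 93.90 - 2.52x → x* = 16.1221.
Consumer price on the demand curve at x*: 93.90 − 2.52×16.1221 = 53.2723.

P = 53.27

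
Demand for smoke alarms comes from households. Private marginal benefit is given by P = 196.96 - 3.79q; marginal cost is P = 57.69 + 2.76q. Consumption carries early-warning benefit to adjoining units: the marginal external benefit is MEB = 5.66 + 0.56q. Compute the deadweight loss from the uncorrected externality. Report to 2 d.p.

Market equilibrium (private): 57.69 + 2.76q = 196.96 - 3.79q → q_m = 21.2626.
Social marginal benefit = demand + MEB = 202.62 - 3.23q.
Set SMB = MC: 202.62 - 3.23q = 57.69 + 2.76q → q* = 24.1953.
The loss is the area between SMB and MC from q* to q_m; with linear curves that's a triangle of height MEB(q_m).
DWL = ½ × 2.9327 × 17.5671 = 25.7595.

DWL = 25.76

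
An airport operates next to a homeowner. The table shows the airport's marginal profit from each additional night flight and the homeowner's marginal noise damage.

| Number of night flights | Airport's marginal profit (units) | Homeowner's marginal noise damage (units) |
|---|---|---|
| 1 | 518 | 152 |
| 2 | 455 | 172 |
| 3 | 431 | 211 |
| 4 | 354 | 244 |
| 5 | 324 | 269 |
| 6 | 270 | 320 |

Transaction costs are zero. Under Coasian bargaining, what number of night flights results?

5

Bargaining reaches the level where marginal profit last exceeds marginal noise damage.
That holds through level 5 (324 ≥ 269) but not at 6 (270 < 320).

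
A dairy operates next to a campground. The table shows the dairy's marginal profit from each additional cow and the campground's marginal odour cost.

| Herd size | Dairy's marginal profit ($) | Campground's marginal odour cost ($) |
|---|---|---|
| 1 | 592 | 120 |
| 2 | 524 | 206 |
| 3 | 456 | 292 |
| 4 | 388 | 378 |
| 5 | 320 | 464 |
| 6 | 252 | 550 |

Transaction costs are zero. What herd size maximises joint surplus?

4

Bargaining reaches the level where marginal profit last exceeds marginal odour cost.
That holds through level 4 (388 ≥ 378) but not at 5 (320 < 464).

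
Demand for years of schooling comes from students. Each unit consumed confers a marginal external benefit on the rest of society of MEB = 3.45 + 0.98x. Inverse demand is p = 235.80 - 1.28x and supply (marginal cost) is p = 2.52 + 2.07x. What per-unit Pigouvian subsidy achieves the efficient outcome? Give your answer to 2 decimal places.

Social marginal benefit = demand + MEB = 239.25 - 0.30x.
Set SMB = MC: 239.25 - 0.30x = 2.52 + 2.07x → x* = 99.8861.
The Pigouvian subsidy equals MEB at x*: 3.45 + 0.98×99.8861 = 101.3384.

subsidy = 101.34 per unit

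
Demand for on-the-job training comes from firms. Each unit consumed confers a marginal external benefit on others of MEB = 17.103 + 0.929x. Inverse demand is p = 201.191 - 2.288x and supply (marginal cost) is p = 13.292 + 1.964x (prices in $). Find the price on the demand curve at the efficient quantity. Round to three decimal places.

Social marginal benefit = demand + MEB = 218.294 - 1.359x.
Set SMB = MC: 218.294 - 1.359x = 13.292 + 1.964x → x* = 61.6918.
Consumer price on the demand curve at x*: 201.191 − 2.288×61.6918 = 60.0402.

P = $60.040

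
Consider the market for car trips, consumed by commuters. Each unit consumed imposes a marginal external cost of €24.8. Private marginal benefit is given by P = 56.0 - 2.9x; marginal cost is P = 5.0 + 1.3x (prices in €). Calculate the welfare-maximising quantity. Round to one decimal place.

Social marginal benefit = demand − MEC = 31.2 - 2.9x.
Set SMB = MC: 31.2 - 2.9x = 5.0 + 1.3x → x* = 6.2381.

x* = 6.2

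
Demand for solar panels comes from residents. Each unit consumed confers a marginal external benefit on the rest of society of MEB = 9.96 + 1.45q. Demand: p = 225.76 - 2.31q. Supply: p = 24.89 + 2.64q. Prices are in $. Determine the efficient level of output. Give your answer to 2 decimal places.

q* = 60.24

Social marginal benefit = demand + MEB = 235.72 - 0.86q.
Set SMB = MC: 235.72 - 0.86q = 24.89 + 2.64q → q* = 60.2371.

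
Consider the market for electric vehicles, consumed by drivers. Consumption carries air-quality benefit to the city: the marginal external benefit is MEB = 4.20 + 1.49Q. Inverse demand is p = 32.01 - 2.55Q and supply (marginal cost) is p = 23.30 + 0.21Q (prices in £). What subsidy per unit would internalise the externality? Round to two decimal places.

subsidy = £19.35 per unit

Social marginal benefit = demand + MEB = 36.21 - 1.06Q.
Set SMB = MC: 36.21 - 1.06Q = 23.30 + 0.21Q → Q* = 10.1654.
The Pigouvian subsidy equals MEB at Q*: 4.20 + 1.49×10.1654 = 19.3464.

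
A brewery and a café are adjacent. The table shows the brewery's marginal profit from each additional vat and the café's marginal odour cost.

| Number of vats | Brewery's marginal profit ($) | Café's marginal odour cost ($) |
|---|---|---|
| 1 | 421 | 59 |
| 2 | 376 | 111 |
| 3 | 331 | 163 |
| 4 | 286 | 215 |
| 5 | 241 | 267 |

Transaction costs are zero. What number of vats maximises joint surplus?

Bargaining reaches the level where marginal profit last exceeds marginal odour cost.
That holds through level 4 (286 ≥ 215) but not at 5 (241 < 267).

4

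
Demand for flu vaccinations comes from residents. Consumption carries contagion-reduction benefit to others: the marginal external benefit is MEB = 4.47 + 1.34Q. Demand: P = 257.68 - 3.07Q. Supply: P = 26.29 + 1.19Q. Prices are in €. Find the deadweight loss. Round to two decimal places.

DWL = €1021.97

Market equilibrium (private): 26.29 + 1.19Q = 257.68 - 3.07Q → Q_m = 54.3169.
Social marginal benefit = demand + MEB = 262.15 - 1.73Q.
Set SMB = MC: 262.15 - 1.73Q = 26.29 + 1.19Q → Q* = 80.7740.
The loss is the area between SMB and MC from Q* to Q_m; with linear curves that's a triangle of height MEB(Q_m).
DWL = ½ × 26.4571 × 77.2546 = 1021.9663.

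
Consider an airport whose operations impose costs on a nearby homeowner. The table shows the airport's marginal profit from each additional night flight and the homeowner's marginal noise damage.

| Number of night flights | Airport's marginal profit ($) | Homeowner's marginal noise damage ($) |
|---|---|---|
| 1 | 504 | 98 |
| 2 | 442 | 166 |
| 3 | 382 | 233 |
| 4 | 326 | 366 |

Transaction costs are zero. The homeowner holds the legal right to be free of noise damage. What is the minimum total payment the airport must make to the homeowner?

$497

Efficient level: marginal profit ≥ marginal noise damage through level 3, so k* = 3.
With the homeowner holding the right, the airport must at least compensate total damage at k*: 98 + 166 + 233 = 497.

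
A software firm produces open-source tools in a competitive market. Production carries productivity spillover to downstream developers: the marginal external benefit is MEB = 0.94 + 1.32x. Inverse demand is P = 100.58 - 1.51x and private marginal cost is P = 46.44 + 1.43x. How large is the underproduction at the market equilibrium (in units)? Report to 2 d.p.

Market equilibrium (private): 46.44 + 1.43x = 100.58 - 1.51x → x_m = 18.4150.
Social marginal cost = private MC − MEB = 45.50 + 0.11x.
Set SMC = demand: 45.50 + 0.11x = 100.58 - 1.51x → x* = 34.0000.
Gap = |18.4150 − 34.0000| = 15.5850.

15.59 units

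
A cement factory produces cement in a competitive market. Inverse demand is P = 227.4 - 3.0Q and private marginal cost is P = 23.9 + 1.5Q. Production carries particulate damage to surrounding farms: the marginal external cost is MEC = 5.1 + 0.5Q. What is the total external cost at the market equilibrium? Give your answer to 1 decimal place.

Market equilibrium (private): 23.9 + 1.5Q = 227.4 - 3.0Q → Q_m = 45.2222.
Total external cost = ∫₀^{Q_m} (5.1 + 0.5Q) dQ = 5.1×45.2222 + ½×0.5×45.2222² = 741.8951.

741.9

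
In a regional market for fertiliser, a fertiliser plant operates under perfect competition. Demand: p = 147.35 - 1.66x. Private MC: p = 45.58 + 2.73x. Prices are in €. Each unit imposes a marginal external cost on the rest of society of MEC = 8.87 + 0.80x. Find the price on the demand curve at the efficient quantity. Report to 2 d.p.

P = €117.64

Social marginal cost = private MC + MEC = 54.45 + 3.53x.
Set SMC = demand: 54.45 + 3.53x = 147.35 - 1.66x → x* = 17.8998.
Consumer price on the demand curve at x*: 147.35 − 1.66×17.8998 = 117.6363.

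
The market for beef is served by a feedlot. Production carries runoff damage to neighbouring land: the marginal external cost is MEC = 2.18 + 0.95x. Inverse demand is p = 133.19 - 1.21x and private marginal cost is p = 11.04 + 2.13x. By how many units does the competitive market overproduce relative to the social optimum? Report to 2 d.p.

8.61 units

Market equilibrium (private): 11.04 + 2.13x = 133.19 - 1.21x → x_m = 36.5719.
Social marginal cost = private MC + MEC = 13.22 + 3.08x.
Set SMC = demand: 13.22 + 3.08x = 133.19 - 1.21x → x* = 27.9650.
Gap = |36.5719 − 27.9650| = 8.6069.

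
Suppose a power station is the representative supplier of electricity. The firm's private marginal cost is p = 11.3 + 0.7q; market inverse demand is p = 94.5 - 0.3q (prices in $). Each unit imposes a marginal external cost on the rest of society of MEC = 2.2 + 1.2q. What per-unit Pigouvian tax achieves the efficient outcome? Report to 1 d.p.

Social marginal cost = private MC + MEC = 13.5 + 1.9q.
Set SMC = demand: 13.5 + 1.9q = 94.5 - 0.3q → q* = 36.8182.
The Pigouvian tax equals MEC at q*: 2.2 + 1.2×36.8182 = 46.3818.

tax = $46.4 per unit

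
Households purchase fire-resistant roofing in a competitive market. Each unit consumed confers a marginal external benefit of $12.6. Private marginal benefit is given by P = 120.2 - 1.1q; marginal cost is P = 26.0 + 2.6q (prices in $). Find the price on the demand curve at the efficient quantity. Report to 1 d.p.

Social marginal benefit = demand + MEB = 132.8 - 1.1q.
Set SMB = MC: 132.8 - 1.1q = 26.0 + 2.6q → q* = 28.8649.
Consumer price on the demand curve at q*: 120.2 − 1.1×28.8649 = 88.4486.

P = $88.4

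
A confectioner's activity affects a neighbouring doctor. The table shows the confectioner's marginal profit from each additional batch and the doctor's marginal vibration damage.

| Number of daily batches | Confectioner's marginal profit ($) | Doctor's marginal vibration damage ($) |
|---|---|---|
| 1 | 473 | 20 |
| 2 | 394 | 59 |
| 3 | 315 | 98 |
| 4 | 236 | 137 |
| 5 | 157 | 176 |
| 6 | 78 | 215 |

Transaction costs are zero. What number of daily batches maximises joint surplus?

4

Bargaining reaches the level where marginal profit last exceeds marginal vibration damage.
That holds through level 4 (236 ≥ 137) but not at 5 (157 < 176).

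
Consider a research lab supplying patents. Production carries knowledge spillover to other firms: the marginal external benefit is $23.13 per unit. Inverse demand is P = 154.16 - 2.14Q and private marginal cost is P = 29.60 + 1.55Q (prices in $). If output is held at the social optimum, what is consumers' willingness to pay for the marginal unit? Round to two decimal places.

P = $68.51

Social marginal cost = private MC − MEB = 6.47 + 1.55Q.
Set SMC = demand: 6.47 + 1.55Q = 154.16 - 2.14Q → Q* = 40.0244.
Consumer price on the demand curve at Q*: 154.16 − 2.14×40.0244 = 68.5078.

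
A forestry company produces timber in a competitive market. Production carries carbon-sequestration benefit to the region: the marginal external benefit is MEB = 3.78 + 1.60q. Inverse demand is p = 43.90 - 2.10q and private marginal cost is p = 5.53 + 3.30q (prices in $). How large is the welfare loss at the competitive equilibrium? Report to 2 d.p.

Market equilibrium (private): 5.53 + 3.30q = 43.90 - 2.10q → q_m = 7.1056.
Social marginal cost = private MC − MEB = 1.75 + 1.70q.
Set SMC = demand: 1.75 + 1.70q = 43.90 - 2.10q → q* = 11.0921.
The welfare-loss triangle has base |q_m − q*| and height MEB(q_m) (the vertical gap between SMC and demand is zero at q* and MEB at q_m).
DWL = ½ × 3.9865 × 15.1489 = 30.1955.

DWL = $30.20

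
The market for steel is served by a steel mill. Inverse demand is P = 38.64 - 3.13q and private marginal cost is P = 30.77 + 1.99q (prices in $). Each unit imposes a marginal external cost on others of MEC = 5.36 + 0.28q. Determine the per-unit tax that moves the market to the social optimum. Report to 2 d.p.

Social marginal cost = private MC + MEC = 36.13 + 2.27q.
Set SMC = demand: 36.13 + 2.27q = 38.64 - 3.13q → q* = 0.4648.
The Pigouvian tax equals MEC at q*: 5.36 + 0.28×0.4648 = 5.4901.

tax = $5.49 per unit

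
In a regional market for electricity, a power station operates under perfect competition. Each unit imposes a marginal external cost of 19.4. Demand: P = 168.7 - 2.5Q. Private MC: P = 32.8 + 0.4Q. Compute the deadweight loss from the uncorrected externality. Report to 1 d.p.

Market equilibrium (private): 32.8 + 0.4Q = 168.7 - 2.5Q → Q_m = 46.8621.
Social marginal cost = private MC + MEC = 52.2 + 0.4Q.
Set SMC = demand: 52.2 + 0.4Q = 168.7 - 2.5Q → Q* = 40.1724.
Between Q* and Q_m the wedge SMC − demand runs linearly from 0 to MEC(Q_m), so the loss is a triangle.
DWL = ½ × 6.6897 × 19.4000 = 64.8901.

DWL = 64.9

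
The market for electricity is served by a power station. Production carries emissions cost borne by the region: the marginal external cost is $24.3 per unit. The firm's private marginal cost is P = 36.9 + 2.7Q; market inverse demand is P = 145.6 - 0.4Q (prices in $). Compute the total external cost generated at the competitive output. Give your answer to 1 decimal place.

$852.1

Market equilibrium (private): 36.9 + 2.7Q = 145.6 - 0.4Q → Q_m = 35.0645.
Total external cost = MEC × Q_m = 24.3 × 35.0645 = 852.0674.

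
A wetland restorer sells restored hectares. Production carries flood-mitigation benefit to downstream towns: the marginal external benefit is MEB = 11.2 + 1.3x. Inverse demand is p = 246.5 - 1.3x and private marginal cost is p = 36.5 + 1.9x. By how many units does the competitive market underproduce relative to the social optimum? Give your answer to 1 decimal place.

Market equilibrium (private): 36.5 + 1.9x = 246.5 - 1.3x → x_m = 65.6250.
Social marginal cost = private MC − MEB = 25.3 + 0.6x.
Set SMC = demand: 25.3 + 0.6x = 246.5 - 1.3x → x* = 116.4211.
Gap = |65.6250 − 116.4211| = 50.7961.

50.8 units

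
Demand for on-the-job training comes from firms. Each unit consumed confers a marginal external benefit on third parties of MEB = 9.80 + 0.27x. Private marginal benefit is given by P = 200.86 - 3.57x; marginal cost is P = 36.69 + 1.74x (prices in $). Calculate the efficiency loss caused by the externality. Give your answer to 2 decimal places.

Market equilibrium (private): 36.69 + 1.74x = 200.86 - 3.57x → x_m = 30.9171.
Social marginal benefit = demand + MEB = 210.66 - 3.30x.
Set SMB = MC: 210.66 - 3.30x = 36.69 + 1.74x → x* = 34.5179.
Height of the DWL triangle at x_m is SMB(x_m) − MC(x_m) = MEB(x_m) = 18.1476.
DWL = ½ × 3.6008 × 18.1476 = 32.6729.

DWL = $32.67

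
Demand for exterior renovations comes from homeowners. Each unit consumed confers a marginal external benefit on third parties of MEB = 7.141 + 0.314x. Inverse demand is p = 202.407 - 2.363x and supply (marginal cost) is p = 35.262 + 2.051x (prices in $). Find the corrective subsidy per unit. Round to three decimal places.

Social marginal benefit = demand + MEB = 209.548 - 2.049x.
Set SMB = MC: 209.548 - 2.049x = 35.262 + 2.051x → x* = 42.5088.
The Pigouvian subsidy equals MEB at x*: 7.141 + 0.314×42.5088 = 20.4888.

subsidy = $20.489 per unit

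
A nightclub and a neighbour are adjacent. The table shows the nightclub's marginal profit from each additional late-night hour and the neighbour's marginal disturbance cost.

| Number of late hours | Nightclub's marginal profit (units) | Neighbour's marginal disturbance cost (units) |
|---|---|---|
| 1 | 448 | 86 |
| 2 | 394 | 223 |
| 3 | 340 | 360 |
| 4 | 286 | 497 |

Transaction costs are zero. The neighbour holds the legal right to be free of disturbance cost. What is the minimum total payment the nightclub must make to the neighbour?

Efficient level: marginal profit ≥ marginal disturbance cost through level 2, so k* = 2.
With the neighbour holding the right, the nightclub must at least compensate total damage at k*: 86 + 223 = 309.

309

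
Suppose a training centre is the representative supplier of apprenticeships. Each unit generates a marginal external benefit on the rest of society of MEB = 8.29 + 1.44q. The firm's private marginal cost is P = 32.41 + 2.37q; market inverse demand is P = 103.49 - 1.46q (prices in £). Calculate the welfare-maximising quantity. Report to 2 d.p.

q* = 33.21

Social marginal cost = private MC − MEB = 24.12 + 0.93q.
Set SMC = demand: 24.12 + 0.93q = 103.49 - 1.46q → q* = 33.2092.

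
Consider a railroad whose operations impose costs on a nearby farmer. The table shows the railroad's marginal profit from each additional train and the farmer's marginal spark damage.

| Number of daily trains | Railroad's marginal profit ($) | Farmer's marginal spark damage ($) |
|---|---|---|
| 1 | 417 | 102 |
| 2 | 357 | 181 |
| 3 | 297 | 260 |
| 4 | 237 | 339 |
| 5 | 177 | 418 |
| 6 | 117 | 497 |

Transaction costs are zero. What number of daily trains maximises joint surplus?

3

Bargaining reaches the level where marginal profit last exceeds marginal spark damage.
That holds through level 3 (297 ≥ 260) but not at 4 (237 < 339).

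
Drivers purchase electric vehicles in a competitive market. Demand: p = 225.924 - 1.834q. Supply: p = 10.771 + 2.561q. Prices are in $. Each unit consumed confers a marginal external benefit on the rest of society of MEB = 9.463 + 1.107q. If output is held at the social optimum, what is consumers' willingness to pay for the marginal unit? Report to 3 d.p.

Social marginal benefit = demand + MEB = 235.387 - 0.727q.
Set SMB = MC: 235.387 - 0.727q = 10.771 + 2.561q → q* = 68.3139.
Consumer price on the demand curve at q*: 225.924 − 1.834×68.3139 = 100.6363.

P = $100.636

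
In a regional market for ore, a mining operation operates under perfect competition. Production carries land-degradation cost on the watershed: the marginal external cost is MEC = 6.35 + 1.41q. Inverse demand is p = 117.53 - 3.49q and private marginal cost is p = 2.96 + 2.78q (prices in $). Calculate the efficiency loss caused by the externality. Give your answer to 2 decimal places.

Market equilibrium (private): 2.96 + 2.78q = 117.53 - 3.49q → q_m = 18.2727.
Social marginal cost = private MC + MEC = 9.31 + 4.19q.
Set SMC = demand: 9.31 + 4.19q = 117.53 - 3.49q → q* = 14.0911.
Height of the DWL triangle at q_m is SMC(q_m) − demand(q_m) = MEC(q_m) = 32.1145.
DWL = ½ × 4.1816 × 32.1145 = 67.1450.

DWL = $67.14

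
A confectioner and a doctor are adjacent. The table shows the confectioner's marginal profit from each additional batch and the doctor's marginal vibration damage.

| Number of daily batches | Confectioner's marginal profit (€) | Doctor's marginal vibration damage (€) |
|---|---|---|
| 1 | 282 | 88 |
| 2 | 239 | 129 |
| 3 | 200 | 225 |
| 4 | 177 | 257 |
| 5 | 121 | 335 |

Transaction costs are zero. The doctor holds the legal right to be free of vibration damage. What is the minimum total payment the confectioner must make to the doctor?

€217

Efficient level: marginal profit ≥ marginal vibration damage through level 2, so k* = 2.
With the doctor holding the right, the confectioner must at least compensate total damage at k*: 88 + 129 = 217.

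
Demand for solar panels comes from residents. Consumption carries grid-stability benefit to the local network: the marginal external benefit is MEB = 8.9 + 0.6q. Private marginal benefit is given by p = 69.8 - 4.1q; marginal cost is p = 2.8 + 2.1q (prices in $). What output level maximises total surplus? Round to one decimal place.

Social marginal benefit = demand + MEB = 78.7 - 3.5q.
Set SMB = MC: 78.7 - 3.5q = 2.8 + 2.1q → q* = 13.5536.

q* = 13.6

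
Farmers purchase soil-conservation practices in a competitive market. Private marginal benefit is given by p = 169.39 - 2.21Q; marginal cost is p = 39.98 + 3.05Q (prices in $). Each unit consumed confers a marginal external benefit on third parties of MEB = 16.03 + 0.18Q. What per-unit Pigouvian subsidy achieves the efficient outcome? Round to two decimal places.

Social marginal benefit = demand + MEB = 185.42 - 2.03Q.
Set SMB = MC: 185.42 - 2.03Q = 39.98 + 3.05Q → Q* = 28.6299.
The Pigouvian subsidy equals MEB at Q*: 16.03 + 0.18×28.6299 = 21.1834.

subsidy = $21.18 per unit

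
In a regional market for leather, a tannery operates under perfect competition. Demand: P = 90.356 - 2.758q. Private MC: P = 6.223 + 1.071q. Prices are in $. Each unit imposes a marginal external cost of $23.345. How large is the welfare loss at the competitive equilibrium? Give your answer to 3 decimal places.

Market equilibrium (private): 6.223 + 1.071q = 90.356 - 2.758q → q_m = 21.9726.
Social marginal cost = private MC + MEC = 29.568 + 1.071q.
Set SMC = demand: 29.568 + 1.071q = 90.356 - 2.758q → q* = 15.8757.
The welfare-loss triangle has base |q_m − q*| and height MEC(q_m) (the vertical gap between SMC and demand is zero at q* and MEC at q_m).
DWL = ½ × 6.0969 × 23.3450 = 71.1661.

DWL = $71.166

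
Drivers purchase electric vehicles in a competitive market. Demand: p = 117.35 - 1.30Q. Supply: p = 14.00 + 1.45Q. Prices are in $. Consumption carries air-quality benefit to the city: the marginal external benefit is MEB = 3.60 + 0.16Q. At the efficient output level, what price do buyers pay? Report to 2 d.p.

Social marginal benefit = demand + MEB = 120.95 - 1.14Q.
Set SMB = MC: 120.95 - 1.14Q = 14.00 + 1.45Q → Q* = 41.2934.
Consumer price on the demand curve at Q*: 117.35 − 1.30×41.2934 = 63.6686.

P = $63.67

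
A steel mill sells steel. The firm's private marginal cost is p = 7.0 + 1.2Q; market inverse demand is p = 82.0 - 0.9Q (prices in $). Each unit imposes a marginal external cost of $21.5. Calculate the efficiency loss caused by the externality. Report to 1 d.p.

DWL = $110.1

Market equilibrium (private): 7.0 + 1.2Q = 82.0 - 0.9Q → Q_m = 35.7143.
Social marginal cost = private MC + MEC = 28.5 + 1.2Q.
Set SMC = demand: 28.5 + 1.2Q = 82.0 - 0.9Q → Q* = 25.4762.
Between Q* and Q_m the wedge SMC − demand runs linearly from 0 to MEC(Q_m), so the loss is a triangle.
DWL = ½ × 10.2381 × 21.5000 = 110.0596.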